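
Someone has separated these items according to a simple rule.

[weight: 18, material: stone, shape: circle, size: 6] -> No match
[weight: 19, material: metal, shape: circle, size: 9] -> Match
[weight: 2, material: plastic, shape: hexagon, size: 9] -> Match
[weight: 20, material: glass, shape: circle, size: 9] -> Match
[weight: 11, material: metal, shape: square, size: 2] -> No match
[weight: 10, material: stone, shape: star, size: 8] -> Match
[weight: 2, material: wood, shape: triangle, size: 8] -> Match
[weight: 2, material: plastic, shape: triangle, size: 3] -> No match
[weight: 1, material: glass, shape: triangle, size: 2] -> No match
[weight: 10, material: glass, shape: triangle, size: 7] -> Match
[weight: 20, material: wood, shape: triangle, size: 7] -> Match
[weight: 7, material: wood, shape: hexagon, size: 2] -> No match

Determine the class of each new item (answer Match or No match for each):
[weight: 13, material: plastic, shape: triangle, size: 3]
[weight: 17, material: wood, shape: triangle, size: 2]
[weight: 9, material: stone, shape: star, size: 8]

The pattern is that an item is 'Match' exactly when: size ≥ 7.

No match, No match, Match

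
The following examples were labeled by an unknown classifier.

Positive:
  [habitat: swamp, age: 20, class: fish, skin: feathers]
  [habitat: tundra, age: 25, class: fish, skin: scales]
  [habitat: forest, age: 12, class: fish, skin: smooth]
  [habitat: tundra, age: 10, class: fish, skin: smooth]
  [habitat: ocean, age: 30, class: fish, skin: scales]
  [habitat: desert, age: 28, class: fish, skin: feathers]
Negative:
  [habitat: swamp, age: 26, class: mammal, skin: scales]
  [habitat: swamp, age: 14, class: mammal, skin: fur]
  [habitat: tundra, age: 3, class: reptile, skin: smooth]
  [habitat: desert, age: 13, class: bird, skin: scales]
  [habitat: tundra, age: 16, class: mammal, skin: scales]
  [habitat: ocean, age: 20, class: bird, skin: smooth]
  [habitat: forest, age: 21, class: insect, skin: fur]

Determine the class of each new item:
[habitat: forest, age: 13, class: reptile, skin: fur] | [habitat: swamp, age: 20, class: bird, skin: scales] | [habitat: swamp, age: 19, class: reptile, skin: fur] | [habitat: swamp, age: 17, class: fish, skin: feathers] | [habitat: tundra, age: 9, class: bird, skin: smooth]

Negative, Negative, Negative, Positive, Negative

The simplest hypothesis consistent with all the labels is: class is fish.
[habitat: forest, age: 13, class: reptile, skin: fur] → class is reptile → Negative.
[habitat: swamp, age: 20, class: bird, skin: scales] → class is bird → Negative.
[habitat: swamp, age: 19, class: reptile, skin: fur] → class is reptile → Negative.
[habitat: swamp, age: 17, class: fish, skin: feathers] → class is fish → Positive.
[habitat: tundra, age: 9, class: bird, skin: smooth] → class is bird → Negative.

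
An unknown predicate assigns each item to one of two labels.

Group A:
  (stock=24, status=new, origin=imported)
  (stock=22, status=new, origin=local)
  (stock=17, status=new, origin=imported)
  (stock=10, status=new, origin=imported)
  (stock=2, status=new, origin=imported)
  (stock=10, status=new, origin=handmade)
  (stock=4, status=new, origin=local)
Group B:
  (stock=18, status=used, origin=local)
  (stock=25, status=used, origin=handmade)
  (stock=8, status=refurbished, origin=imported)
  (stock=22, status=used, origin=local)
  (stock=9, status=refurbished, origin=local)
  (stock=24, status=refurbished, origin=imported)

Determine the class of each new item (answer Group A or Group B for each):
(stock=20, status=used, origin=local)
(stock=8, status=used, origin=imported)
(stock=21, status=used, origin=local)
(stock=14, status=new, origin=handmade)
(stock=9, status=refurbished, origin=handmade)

One predicate separates the groups cleanly: status is new.
(stock=20, status=used, origin=local): status is used, doesn't match → Group B. (stock=8, status=used, origin=imported): status is used, doesn't match → Group B. (stock=21, status=used, origin=local): status is used, doesn't match → Group B. (stock=14, status=new, origin=handmade): status is new, satisfies this → Group A. (stock=9, status=refurbished, origin=handmade): status is refurbished, doesn't match → Group B.

Group B, Group B, Group B, Group A, Group B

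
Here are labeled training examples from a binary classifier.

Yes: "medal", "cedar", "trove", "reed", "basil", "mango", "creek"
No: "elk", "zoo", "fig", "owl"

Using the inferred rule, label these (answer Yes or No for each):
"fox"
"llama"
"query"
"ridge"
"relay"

The simplest hypothesis consistent with all the labels is: length ≥ 4.
"fox" — length 3, hence No.
"llama" — length 5, hence Yes.
"query" — length 5, hence Yes.
"ridge" — length 5, hence Yes.
"relay" — length 5, hence Yes.

No, Yes, Yes, Yes, Yes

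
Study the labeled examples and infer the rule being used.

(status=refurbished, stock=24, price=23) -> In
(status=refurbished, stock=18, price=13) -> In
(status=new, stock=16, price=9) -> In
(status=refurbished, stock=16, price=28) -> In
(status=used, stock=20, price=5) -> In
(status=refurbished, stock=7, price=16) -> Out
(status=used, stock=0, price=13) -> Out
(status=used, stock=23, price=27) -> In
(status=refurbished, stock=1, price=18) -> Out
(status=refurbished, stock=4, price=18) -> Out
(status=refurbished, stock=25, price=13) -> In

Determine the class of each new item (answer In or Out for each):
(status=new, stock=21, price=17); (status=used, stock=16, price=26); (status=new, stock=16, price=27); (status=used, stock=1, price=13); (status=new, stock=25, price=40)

In, In, In, Out, In

The common property of the 'In' items is: stock ≥ 16. No 'Out' item has it.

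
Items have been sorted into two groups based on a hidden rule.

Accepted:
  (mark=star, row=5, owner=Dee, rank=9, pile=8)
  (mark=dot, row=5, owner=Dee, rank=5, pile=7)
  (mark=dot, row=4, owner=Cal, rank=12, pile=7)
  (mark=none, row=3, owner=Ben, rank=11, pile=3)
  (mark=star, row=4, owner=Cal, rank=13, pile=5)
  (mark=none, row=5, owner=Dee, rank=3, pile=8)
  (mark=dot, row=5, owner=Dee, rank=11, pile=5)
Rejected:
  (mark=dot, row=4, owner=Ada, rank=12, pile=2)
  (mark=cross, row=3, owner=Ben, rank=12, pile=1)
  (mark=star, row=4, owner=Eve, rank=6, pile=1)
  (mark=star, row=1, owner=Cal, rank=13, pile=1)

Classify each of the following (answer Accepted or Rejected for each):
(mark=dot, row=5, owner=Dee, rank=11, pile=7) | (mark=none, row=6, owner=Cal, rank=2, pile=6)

Accepted, Accepted

The simplest hypothesis consistent with all the labels is: pile ≥ 3.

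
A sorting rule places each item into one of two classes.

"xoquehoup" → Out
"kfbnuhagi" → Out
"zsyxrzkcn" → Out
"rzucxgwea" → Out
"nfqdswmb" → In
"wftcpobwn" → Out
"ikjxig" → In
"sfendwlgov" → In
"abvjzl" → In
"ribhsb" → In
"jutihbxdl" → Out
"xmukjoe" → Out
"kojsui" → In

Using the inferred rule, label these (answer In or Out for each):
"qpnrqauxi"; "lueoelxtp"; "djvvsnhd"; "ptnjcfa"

Out, Out, In, Out

One predicate separates the groups cleanly: even length.
Out: "qpnrqauxi", since length 9. Out: "lueoelxtp", since length 9. In: "djvvsnhd", since length 8. Out: "ptnjcfa", since length 7.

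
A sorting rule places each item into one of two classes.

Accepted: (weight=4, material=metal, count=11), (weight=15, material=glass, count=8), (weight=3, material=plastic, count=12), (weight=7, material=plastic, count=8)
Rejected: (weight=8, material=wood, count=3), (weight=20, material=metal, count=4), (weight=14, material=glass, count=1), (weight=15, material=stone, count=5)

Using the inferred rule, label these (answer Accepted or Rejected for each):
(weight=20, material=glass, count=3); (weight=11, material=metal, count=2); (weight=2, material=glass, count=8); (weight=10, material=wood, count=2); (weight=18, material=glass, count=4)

All 'Accepted' examples share one property — count ≥ 8 — and every 'Rejected' example lacks it.

Rejected, Rejected, Accepted, Rejected, Rejected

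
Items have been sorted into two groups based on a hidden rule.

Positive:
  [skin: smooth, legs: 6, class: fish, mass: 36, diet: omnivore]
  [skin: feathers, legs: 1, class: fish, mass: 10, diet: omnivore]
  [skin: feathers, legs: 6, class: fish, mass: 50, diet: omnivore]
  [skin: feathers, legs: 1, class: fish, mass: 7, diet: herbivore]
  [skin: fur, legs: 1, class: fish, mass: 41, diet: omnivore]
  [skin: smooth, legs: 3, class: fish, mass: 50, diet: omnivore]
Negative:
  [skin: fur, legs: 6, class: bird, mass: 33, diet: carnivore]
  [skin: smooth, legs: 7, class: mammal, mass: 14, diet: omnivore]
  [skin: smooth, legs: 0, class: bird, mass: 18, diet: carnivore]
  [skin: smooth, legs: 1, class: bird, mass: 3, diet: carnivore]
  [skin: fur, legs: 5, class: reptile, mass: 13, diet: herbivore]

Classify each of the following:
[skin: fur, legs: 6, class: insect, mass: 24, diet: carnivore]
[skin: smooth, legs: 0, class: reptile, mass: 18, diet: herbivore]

Negative, Negative

One predicate separates the groups cleanly: class is fish.
[skin: fur, legs: 6, class: insect, mass: 24, diet: carnivore] — class is insect, hence Negative.
[skin: smooth, legs: 0, class: reptile, mass: 18, diet: herbivore] — class is reptile, hence Negative.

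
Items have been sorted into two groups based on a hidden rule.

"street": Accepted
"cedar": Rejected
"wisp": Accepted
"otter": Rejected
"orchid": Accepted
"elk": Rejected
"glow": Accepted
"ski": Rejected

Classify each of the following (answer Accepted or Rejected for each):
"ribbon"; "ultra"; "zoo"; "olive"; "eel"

Accepted, Rejected, Rejected, Rejected, Rejected

The simplest hypothesis consistent with all the labels is: even length.
"ribbon" → length 6 → Accepted. "ultra" → length 5 → Rejected. "zoo" → length 3 → Rejected. "olive" → length 5 → Rejected. "eel" → length 3 → Rejected.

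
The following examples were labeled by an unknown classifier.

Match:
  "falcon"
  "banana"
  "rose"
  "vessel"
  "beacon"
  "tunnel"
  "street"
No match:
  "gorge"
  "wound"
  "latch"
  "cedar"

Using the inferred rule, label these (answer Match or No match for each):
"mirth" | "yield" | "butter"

No match, No match, Match

'Match' ⟺ even length.
No match: "mirth", since length 5. No match: "yield", since length 5. Match: "butter", since length 6.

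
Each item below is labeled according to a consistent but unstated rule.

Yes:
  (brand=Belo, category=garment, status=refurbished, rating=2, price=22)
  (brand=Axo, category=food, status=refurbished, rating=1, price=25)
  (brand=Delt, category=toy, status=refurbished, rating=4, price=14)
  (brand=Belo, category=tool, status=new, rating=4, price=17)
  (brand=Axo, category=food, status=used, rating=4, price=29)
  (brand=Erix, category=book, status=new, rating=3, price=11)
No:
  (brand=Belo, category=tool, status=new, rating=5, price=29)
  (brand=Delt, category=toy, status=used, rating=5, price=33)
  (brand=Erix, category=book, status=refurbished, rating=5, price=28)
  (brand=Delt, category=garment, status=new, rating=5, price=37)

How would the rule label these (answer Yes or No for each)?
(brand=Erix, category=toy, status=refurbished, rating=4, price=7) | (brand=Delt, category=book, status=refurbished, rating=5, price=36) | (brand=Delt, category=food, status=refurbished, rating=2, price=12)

Yes, No, Yes

The distinguishing property — rating ≤ 4 — holds for all the 'Yes' cases and none of the 'No' cases.
(brand=Erix, category=toy, status=refurbished, rating=4, price=7) → rating = 4 → Yes.
(brand=Delt, category=book, status=refurbished, rating=5, price=36) → rating = 5 → No.
(brand=Delt, category=food, status=refurbished, rating=2, price=12) → rating = 2 → Yes.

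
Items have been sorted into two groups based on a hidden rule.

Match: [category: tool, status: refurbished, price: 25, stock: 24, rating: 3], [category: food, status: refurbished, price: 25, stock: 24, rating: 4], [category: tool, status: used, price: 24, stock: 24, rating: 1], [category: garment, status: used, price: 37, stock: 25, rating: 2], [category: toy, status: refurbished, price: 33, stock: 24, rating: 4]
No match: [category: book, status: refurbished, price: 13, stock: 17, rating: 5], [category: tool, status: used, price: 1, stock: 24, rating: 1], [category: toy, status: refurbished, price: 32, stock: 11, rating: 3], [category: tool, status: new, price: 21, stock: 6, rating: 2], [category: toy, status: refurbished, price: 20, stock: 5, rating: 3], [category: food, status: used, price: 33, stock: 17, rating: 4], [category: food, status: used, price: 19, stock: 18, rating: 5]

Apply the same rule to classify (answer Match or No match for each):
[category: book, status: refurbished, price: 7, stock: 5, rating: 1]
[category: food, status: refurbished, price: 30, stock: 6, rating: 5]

All 'Match' examples share one property — stock ≥ 18 AND price ≥ 20 — and every 'No match' example lacks it.
[category: book, status: refurbished, price: 7, stock: 5, rating: 1]: stock = 5, price = 7, fails the rule → No match.
[category: food, status: refurbished, price: 30, stock: 6, rating: 5]: stock = 6, price = 30, fails the rule → No match.

No match, No match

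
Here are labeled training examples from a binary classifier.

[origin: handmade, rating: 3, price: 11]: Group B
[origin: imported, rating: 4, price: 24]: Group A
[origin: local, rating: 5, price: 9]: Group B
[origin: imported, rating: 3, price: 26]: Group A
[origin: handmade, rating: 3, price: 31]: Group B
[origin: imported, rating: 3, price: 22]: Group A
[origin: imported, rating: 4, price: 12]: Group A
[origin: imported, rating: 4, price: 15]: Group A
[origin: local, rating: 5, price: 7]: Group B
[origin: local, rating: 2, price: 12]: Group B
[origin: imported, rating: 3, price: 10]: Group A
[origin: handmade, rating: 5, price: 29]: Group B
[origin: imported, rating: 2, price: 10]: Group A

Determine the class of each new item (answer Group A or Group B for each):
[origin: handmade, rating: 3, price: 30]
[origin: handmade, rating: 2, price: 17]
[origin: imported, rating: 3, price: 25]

Group B, Group B, Group A

The distinguishing property — origin is imported — holds for all the 'Group A' cases and none of the 'Group B' cases.
[origin: handmade, rating: 3, price: 30] — origin is handmade, hence Group B.
[origin: handmade, rating: 2, price: 17] — origin is handmade, hence Group B.
[origin: imported, rating: 3, price: 25] — origin is imported, hence Group A.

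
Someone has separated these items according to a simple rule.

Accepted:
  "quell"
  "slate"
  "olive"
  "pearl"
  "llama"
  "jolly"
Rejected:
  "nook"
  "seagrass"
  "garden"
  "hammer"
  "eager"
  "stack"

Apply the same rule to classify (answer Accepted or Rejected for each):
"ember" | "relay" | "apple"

Rejected, Accepted, Accepted

The rule appears to be: contains 'l'.
"ember": Rejected (no 'l'). "relay": Accepted (has 'l'). "apple": Accepted (has 'l').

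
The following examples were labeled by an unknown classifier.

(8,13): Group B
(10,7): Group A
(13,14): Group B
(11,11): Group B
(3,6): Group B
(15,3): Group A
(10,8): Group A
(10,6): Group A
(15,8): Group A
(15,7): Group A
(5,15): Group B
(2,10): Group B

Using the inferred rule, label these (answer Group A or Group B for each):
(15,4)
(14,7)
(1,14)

Group A, Group A, Group B

The pattern is that an item is 'Group A' exactly when: first > second.
(15,4): 15 > 4, has this property → Group A.
(14,7): 14 > 7, has this property → Group A.
(1,14): 1 < 14, does not pass → Group B.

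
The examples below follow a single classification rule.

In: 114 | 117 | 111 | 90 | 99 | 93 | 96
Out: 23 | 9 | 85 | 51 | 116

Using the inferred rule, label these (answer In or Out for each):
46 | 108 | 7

Out, In, Out

The distinguishing property — multiple of 3 AND at least 85 — holds for all the 'In' cases and none of the 'Out' cases.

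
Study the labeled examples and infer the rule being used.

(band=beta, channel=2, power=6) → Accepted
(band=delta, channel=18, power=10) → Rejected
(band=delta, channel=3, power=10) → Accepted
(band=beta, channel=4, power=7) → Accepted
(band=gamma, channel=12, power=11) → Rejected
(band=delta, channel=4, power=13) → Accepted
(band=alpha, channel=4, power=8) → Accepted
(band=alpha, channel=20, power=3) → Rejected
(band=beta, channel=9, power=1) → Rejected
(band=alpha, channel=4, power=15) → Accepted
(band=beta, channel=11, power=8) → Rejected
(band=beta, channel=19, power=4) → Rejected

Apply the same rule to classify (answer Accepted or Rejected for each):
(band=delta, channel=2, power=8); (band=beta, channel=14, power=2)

The classifier is using: channel ≤ 4.

Accepted, Rejected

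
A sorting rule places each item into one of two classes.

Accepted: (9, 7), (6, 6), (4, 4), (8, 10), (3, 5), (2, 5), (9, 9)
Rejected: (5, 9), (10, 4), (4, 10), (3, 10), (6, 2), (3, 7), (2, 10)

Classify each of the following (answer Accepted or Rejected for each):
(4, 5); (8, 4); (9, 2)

Accepted, Rejected, Rejected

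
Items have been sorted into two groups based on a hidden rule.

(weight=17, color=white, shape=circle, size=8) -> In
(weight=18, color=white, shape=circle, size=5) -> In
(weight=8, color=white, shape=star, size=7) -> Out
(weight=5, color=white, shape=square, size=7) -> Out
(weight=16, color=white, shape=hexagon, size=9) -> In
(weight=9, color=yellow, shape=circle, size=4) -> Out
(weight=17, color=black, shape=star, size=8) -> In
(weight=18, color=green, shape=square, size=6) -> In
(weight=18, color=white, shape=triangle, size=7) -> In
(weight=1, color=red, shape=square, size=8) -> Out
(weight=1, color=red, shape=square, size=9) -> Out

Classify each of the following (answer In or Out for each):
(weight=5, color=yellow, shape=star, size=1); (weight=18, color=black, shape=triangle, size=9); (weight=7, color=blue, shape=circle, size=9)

The common property of the 'In' items is: weight ≥ 16. No 'Out' item has it.
(weight=5, color=yellow, shape=star, size=1) — weight = 5, hence Out. (weight=18, color=black, shape=triangle, size=9) — weight = 18, hence In. (weight=7, color=blue, shape=circle, size=9) — weight = 7, hence Out.

Out, In, Out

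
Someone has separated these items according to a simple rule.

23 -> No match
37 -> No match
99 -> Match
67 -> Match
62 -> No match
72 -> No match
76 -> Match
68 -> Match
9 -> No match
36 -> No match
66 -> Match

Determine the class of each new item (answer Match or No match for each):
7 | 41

The simplest hypothesis consistent with all the labels is: digit sum ≥ 11.
7 → digit sum 7 → No match.
41 → digit sum 4+1 = 5 → No match.

No match, No match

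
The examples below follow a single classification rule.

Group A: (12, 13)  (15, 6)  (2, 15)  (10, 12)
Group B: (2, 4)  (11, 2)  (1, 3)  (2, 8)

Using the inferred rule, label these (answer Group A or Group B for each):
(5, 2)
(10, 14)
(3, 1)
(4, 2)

Group B, Group A, Group B, Group B

The common property of the 'Group A' items is: sum ≥ 17. No 'Group B' item has it.
Group B: (5, 2), since 5+2 = 7.
Group A: (10, 14), since 10+14 = 24.
Group B: (3, 1), since 3+1 = 4.
Group B: (4, 2), since 4+2 = 6.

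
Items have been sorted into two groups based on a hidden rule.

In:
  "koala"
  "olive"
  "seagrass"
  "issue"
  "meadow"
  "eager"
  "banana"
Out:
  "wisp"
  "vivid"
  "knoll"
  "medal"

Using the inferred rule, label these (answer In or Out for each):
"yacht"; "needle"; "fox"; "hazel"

Out, In, Out, Out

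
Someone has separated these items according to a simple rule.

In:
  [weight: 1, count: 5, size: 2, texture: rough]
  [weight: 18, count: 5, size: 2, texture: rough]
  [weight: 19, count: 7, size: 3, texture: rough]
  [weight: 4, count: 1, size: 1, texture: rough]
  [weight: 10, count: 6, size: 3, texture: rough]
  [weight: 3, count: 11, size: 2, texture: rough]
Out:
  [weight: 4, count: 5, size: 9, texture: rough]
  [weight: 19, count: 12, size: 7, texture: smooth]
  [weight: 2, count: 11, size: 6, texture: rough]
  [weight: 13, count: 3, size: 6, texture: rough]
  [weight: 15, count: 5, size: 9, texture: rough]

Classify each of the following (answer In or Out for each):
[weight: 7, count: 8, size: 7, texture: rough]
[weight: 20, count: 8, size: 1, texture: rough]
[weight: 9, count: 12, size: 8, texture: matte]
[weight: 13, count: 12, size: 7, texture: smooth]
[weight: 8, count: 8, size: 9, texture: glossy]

Out, In, Out, Out, Out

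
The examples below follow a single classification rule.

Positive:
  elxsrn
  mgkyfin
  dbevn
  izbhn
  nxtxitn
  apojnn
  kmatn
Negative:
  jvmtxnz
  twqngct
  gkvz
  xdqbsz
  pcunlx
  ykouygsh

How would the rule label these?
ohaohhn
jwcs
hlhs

Looking at the examples, the only property every 'Positive' case has and every 'Negative' case lacks is: ends with 'n'.
ohaohhn → ends with 'n' → Positive. jwcs → ends with 's' → Negative. hlhs → ends with 's' → Negative.

Positive, Negative, Negative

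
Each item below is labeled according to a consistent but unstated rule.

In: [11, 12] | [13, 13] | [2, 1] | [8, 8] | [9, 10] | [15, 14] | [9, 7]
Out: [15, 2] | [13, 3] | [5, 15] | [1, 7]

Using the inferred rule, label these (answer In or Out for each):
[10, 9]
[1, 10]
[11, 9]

In, Out, In

A rule that fits every label: |first − second| ≤ 2 — true of each 'In' example, false of each 'Out' one.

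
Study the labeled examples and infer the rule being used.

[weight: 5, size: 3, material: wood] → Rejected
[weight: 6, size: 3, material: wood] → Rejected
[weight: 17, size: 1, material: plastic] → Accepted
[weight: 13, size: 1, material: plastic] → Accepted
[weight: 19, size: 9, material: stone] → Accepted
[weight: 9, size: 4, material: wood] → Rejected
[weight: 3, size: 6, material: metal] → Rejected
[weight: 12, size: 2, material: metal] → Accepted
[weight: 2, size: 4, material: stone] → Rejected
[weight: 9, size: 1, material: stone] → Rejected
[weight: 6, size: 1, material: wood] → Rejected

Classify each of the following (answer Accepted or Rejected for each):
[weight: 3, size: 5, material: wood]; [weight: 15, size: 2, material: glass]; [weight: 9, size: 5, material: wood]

Rejected, Accepted, Rejected

The pattern is that an item is 'Accepted' exactly when: weight ≥ 12.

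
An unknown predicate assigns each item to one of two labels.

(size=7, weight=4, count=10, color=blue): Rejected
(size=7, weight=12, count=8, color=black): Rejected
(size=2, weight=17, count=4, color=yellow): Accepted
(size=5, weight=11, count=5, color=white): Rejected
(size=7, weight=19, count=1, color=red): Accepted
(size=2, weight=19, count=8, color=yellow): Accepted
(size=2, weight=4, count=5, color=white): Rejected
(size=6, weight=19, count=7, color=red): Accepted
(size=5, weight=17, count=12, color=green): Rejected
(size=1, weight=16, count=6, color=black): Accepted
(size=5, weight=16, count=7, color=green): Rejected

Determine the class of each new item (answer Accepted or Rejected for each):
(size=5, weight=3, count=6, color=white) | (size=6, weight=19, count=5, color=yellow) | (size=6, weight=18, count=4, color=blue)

All 'Accepted' examples share one property — size ≠ 5 AND weight ≥ 16 — and every 'Rejected' example lacks it.
(size=5, weight=3, count=6, color=white) — size = 5, weight = 3, hence Rejected. (size=6, weight=19, count=5, color=yellow) — size = 6, weight = 19, hence Accepted. (size=6, weight=18, count=4, color=blue) — size = 6, weight = 18, hence Accepted.

Rejected, Accepted, Accepted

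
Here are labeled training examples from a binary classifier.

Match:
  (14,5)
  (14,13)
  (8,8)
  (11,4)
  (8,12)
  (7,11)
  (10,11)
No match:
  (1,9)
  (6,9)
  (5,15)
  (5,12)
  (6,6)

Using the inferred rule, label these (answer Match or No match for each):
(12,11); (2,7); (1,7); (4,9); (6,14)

Rule: first ≥ 7. This holds for each 'Match' example and fails for each 'No match' one.

Match, No match, No match, No match, No match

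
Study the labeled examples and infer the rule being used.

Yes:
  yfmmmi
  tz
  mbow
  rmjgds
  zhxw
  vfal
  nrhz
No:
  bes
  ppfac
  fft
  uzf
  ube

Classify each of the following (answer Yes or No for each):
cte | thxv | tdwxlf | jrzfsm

A rule that fits every label: even length — true of each 'Yes' example, false of each 'No' one.
No: cte, since length 3.
Yes: thxv, since length 4.
Yes: tdwxlf, since length 6.
Yes: jrzfsm, since length 6.

No, Yes, Yes, Yes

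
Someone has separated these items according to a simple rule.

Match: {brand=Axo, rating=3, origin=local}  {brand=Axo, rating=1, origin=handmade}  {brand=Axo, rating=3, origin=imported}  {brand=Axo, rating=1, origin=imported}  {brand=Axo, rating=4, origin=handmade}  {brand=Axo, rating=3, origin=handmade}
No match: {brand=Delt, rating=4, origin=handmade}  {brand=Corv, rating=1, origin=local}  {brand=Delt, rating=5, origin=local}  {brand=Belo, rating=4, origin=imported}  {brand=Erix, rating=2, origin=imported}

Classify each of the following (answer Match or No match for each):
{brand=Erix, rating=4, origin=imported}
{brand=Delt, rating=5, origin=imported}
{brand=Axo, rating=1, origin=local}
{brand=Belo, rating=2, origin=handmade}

The distinguishing property — brand is Axo — holds for all the 'Match' cases and none of the 'No match' cases.
{brand=Erix, rating=4, origin=imported}: brand is Erix — fails the rule, so No match. {brand=Delt, rating=5, origin=imported}: brand is Delt — fails the rule, so No match. {brand=Axo, rating=1, origin=local}: brand is Axo — matches, so Match. {brand=Belo, rating=2, origin=handmade}: brand is Belo — fails the rule, so No match.

No match, No match, Match, No match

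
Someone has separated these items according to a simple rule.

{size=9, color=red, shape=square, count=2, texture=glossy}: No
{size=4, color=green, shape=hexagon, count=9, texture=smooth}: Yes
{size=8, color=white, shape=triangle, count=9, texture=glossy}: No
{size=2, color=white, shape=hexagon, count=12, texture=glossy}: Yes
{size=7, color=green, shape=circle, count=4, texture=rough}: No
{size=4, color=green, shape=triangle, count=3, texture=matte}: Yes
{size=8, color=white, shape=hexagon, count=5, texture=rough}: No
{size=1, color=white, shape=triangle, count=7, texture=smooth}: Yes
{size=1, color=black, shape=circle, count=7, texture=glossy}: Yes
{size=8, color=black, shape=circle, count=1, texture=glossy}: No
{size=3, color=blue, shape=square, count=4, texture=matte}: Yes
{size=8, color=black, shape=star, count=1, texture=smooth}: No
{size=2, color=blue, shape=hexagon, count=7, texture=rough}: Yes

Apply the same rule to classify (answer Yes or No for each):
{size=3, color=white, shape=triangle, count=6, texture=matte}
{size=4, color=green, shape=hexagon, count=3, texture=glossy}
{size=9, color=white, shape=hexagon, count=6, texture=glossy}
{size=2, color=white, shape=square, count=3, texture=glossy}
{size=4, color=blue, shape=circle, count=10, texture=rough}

'Yes' ⟺ size ≤ 4.

Yes, Yes, No, Yes, Yes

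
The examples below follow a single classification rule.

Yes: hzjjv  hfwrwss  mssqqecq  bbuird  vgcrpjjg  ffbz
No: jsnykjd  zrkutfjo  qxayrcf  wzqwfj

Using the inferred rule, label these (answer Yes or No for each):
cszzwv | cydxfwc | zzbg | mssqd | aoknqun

The rule appears to be: has a double letter.

Yes, No, Yes, Yes, No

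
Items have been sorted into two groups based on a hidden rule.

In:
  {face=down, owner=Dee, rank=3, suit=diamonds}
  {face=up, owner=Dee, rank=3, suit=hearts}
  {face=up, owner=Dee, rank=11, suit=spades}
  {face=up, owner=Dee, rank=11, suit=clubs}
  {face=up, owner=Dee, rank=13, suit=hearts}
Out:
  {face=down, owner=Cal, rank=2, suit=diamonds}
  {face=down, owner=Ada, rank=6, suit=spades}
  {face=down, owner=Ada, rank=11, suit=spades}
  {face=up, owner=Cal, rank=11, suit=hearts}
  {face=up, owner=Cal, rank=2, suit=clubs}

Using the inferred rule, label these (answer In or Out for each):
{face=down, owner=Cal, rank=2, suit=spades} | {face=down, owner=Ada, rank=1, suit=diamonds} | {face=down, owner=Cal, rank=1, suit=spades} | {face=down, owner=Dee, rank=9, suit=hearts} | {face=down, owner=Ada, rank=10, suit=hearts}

Out, Out, Out, In, Out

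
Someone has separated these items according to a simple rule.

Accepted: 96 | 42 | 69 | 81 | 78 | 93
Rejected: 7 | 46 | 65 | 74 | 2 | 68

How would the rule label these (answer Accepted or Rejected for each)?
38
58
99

Rejected, Rejected, Accepted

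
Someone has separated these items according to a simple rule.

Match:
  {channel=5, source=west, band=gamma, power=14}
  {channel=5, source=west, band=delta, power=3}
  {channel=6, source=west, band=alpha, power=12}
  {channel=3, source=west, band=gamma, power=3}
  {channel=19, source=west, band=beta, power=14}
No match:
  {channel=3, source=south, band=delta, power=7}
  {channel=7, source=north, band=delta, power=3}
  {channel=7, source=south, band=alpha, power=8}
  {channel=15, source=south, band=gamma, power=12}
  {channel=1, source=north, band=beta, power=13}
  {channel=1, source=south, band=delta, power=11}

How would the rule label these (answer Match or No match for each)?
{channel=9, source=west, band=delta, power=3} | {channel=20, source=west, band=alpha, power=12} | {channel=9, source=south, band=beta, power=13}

The simplest hypothesis consistent with all the labels is: source is west.

Match, Match, No match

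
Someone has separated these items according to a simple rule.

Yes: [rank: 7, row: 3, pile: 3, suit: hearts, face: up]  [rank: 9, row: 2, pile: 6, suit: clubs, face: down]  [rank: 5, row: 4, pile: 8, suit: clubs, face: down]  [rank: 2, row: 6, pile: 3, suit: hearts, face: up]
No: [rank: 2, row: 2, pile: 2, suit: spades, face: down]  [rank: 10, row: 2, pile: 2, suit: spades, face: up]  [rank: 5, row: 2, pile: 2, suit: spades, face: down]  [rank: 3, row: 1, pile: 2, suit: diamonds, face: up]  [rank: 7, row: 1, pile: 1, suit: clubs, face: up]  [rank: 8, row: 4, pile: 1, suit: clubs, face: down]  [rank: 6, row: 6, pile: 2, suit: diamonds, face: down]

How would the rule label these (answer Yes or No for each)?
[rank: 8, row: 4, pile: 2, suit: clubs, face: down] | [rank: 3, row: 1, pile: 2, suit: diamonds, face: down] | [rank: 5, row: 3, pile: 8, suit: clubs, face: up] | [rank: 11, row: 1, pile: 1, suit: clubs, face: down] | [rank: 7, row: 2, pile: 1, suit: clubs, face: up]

No, No, Yes, No, No

The distinguishing property — pile ≥ 3 — holds for all the 'Yes' cases and none of the 'No' cases.
[rank: 8, row: 4, pile: 2, suit: clubs, face: down] → pile = 2 → No. [rank: 3, row: 1, pile: 2, suit: diamonds, face: down] → pile = 2 → No. [rank: 5, row: 3, pile: 8, suit: clubs, face: up] → pile = 8 → Yes. [rank: 11, row: 1, pile: 1, suit: clubs, face: down] → pile = 1 → No. [rank: 7, row: 2, pile: 1, suit: clubs, face: up] → pile = 1 → No.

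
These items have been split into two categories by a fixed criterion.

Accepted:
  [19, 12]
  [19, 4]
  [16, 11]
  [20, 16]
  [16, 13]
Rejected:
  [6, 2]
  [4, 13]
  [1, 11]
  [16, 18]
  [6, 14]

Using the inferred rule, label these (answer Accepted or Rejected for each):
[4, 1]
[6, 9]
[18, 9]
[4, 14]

Rejected, Rejected, Accepted, Rejected

A rule that fits every label: first > second AND sum ≥ 12 — true of each 'Accepted' example, false of each 'Rejected' one.
[4, 1] → 4 > 1, 4+1 = 5 → Rejected.
[6, 9] → 6 < 9, 6+9 = 15 → Rejected.
[18, 9] → 18 > 9, 18+9 = 27 → Accepted.
[4, 14] → 4 < 14, 4+14 = 18 → Rejected.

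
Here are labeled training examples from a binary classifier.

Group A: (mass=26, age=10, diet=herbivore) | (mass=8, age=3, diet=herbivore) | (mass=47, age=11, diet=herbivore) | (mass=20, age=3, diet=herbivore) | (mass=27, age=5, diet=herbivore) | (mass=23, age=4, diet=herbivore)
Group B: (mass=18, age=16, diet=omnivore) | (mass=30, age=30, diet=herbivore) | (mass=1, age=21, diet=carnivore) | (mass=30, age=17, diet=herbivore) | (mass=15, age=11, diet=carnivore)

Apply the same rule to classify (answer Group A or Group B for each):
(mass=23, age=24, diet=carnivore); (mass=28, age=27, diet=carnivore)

Every 'Group A' example satisfies: diet is herbivore AND age ≤ 11. None of the 'Group B' examples do.

Group B, Group B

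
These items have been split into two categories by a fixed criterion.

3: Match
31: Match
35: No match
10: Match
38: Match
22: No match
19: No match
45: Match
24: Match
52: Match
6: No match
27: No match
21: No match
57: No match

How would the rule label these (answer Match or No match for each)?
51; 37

No match, No match

'Match' ⟺ ≡ 3 (mod 7).
51: 51 mod 7 = 2, does not fit → No match.
37: 37 mod 7 = 2, does not fit → No match.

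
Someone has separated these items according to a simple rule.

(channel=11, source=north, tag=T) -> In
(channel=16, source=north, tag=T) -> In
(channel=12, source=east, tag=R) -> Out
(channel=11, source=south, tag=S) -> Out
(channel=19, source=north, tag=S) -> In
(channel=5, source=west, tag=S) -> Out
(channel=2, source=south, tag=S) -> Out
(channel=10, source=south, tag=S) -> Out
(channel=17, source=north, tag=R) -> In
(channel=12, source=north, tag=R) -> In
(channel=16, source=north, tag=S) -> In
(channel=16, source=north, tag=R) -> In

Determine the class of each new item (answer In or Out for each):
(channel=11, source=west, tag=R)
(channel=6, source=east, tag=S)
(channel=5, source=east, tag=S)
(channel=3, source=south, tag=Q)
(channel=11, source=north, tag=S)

Out, Out, Out, Out, In

Every 'In' example satisfies: source is north. None of the 'Out' examples do.
(channel=11, source=west, tag=R): Out (source is west). (channel=6, source=east, tag=S): Out (source is east). (channel=5, source=east, tag=S): Out (source is east). (channel=3, source=south, tag=Q): Out (source is south). (channel=11, source=north, tag=S): In (source is north).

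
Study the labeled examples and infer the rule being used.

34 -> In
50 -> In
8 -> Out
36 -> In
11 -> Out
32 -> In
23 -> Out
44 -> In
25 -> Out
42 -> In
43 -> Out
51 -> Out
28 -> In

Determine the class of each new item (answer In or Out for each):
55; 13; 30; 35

The pattern is that an item is 'In' exactly when: even AND at least 11.
Out: 55, since 55 is odd, 55 ≥ 11. Out: 13, since 13 is odd, 13 ≥ 11. In: 30, since 30 is even, 30 ≥ 11. Out: 35, since 35 is odd, 35 ≥ 11.

Out, Out, In, Out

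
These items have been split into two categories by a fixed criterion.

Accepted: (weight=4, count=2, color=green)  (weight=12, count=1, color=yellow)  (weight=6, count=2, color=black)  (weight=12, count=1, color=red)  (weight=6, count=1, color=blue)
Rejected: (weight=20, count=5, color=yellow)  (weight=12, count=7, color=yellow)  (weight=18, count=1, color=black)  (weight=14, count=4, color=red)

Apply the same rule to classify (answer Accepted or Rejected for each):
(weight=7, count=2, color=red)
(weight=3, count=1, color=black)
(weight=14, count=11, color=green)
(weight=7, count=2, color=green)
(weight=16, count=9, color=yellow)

Accepted, Accepted, Rejected, Accepted, Rejected

The pattern is that an item is 'Accepted' exactly when: weight ≤ 12 AND count ≤ 2.
(weight=7, count=2, color=red): Accepted (weight = 7, count = 2).
(weight=3, count=1, color=black): Accepted (weight = 3, count = 1).
(weight=14, count=11, color=green): Rejected (weight = 14, count = 11).
(weight=7, count=2, color=green): Accepted (weight = 7, count = 2).
(weight=16, count=9, color=yellow): Rejected (weight = 16, count = 9).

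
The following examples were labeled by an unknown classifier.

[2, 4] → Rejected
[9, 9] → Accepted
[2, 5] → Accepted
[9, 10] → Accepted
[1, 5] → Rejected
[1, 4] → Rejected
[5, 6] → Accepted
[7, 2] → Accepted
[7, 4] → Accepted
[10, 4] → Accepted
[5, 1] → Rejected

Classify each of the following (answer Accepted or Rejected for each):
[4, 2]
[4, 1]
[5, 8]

Rejected, Rejected, Accepted

Every 'Accepted' example satisfies: sum ≥ 7. None of the 'Rejected' examples do.
[4, 2]: Rejected (4+2 = 6). [4, 1]: Rejected (4+1 = 5). [5, 8]: Accepted (5+8 = 13).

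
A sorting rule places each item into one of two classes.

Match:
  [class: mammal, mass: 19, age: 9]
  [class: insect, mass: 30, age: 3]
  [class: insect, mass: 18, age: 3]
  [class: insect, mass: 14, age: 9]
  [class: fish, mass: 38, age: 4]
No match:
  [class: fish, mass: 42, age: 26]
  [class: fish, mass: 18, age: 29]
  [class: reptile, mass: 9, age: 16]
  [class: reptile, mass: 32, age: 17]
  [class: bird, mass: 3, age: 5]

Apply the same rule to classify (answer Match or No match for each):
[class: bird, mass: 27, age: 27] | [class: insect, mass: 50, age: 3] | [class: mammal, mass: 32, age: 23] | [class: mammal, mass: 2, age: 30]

The simplest hypothesis consistent with all the labels is: mass ≥ 9 AND age ≤ 9.

No match, Match, No match, No match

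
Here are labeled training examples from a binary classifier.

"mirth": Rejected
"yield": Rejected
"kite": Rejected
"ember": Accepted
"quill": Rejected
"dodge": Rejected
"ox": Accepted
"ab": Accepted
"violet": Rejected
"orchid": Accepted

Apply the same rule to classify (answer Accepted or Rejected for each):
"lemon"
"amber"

Comparing the two groups points to one rule — starts with a vowel.
Rejected: "lemon", since starts with 'l'.
Accepted: "amber", since starts with 'a'.

Rejected, Accepted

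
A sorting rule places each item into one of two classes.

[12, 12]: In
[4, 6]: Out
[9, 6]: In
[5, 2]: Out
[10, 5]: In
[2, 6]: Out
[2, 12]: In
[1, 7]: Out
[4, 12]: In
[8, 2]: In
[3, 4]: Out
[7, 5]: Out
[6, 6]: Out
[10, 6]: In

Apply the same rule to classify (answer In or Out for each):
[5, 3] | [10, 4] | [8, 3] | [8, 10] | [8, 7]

Out, In, In, In, In

The rule appears to be: max ≥ 8.
[5, 3]: max 5 — doesn't qualify, so Out.
[10, 4]: max 10 — checks out, so In.
[8, 3]: max 8 — checks out, so In.
[8, 10]: max 10 — checks out, so In.
[8, 7]: max 8 — checks out, so In.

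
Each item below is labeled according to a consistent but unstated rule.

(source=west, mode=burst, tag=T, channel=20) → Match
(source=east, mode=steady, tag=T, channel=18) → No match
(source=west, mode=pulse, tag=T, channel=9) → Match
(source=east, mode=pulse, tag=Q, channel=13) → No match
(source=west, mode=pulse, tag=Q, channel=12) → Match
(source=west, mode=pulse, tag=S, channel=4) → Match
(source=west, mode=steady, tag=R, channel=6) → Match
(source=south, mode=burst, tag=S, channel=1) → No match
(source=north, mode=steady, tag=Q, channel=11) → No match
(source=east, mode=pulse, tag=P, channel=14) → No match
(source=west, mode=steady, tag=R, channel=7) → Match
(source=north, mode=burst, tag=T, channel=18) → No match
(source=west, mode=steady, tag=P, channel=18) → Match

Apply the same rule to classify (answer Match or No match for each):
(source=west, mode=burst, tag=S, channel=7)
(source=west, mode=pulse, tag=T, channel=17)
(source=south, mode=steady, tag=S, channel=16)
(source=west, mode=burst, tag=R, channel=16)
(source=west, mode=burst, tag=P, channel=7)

Match, Match, No match, Match, Match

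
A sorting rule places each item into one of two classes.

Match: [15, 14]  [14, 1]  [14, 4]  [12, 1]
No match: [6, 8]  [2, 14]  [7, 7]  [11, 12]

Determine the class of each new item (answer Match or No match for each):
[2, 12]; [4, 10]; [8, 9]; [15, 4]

No match, No match, No match, Match

The pattern is that an item is 'Match' exactly when: first > second.
[2, 12]: 2 < 12, doesn't match → No match. [4, 10]: 4 < 10, doesn't match → No match. [8, 9]: 8 < 9, doesn't match → No match. [15, 4]: 15 > 4, fits → Match.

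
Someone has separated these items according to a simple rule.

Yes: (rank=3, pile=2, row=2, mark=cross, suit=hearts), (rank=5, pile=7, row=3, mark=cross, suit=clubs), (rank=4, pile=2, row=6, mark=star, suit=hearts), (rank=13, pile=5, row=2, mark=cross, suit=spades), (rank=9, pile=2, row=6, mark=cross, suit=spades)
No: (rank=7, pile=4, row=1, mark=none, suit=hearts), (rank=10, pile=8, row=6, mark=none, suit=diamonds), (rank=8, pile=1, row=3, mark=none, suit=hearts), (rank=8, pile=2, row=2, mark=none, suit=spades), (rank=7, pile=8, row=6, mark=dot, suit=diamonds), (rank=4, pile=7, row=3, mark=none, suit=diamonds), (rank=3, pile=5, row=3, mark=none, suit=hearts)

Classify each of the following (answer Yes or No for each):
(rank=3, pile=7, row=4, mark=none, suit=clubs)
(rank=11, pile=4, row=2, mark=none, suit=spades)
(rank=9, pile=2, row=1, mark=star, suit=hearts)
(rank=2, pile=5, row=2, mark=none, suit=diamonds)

No, No, Yes, No

All 'Yes' examples share one property — mark is star OR mark is cross — and every 'No' example lacks it.
No: (rank=3, pile=7, row=4, mark=none, suit=clubs), since mark is none.
No: (rank=11, pile=4, row=2, mark=none, suit=spades), since mark is none.
Yes: (rank=9, pile=2, row=1, mark=star, suit=hearts), since mark is star.
No: (rank=2, pile=5, row=2, mark=none, suit=diamonds), since mark is none.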